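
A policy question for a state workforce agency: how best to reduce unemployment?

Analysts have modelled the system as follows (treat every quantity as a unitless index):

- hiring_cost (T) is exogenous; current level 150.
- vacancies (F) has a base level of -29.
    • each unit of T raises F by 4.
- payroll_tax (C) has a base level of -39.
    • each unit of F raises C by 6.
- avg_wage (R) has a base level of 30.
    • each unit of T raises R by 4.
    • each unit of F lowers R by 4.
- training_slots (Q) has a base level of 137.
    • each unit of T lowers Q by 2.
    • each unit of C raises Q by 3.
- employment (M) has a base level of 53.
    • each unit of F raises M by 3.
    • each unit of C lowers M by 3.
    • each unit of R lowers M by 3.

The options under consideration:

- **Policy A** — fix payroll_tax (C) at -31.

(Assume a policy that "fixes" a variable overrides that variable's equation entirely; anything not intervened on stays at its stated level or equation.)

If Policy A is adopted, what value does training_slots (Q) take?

Policy A (C := -31):
  T = 150
  F = -29 + 4·150 = 571
  C = -31
  Q = 137 − 2·150 + 3·(-31) = -256

-256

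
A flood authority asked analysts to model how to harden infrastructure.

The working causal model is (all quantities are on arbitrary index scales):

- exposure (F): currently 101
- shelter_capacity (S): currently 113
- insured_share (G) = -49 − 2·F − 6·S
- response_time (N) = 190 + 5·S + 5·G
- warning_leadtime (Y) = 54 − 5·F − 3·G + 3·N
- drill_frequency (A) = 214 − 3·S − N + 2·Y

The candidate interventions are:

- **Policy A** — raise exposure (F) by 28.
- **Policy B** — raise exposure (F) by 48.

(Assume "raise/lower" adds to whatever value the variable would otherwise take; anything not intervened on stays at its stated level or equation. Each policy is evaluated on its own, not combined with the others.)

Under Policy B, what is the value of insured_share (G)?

-1025

Policy B (F + 48):
  F = 101 + 48 = 149
  S = 113
  G = -49 − 2·149 − 6·113 = -1025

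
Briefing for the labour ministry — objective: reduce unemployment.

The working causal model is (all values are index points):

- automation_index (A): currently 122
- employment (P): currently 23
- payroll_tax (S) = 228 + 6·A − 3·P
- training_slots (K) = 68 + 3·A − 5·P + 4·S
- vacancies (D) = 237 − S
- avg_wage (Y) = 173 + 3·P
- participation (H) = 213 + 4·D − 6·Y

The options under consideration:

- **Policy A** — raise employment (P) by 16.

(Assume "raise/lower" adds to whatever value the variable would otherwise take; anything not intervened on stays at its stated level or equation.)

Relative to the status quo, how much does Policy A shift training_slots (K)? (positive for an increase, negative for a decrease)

-272

Baseline:
  A = 122
  P = 23
  S = 228 + 6·122 − 3·23 = 891
  K = 68 + 3·122 − 5·23 + 4·891 = 3883
Policy A (P + 16):
  A = 122
  P = 23 + 16 = 39
  S = 228 + 6·122 − 3·39 = 843
  K = 68 + 3·122 − 5·39 + 4·843 = 3611
Change in K: 3611 − 3883 = -272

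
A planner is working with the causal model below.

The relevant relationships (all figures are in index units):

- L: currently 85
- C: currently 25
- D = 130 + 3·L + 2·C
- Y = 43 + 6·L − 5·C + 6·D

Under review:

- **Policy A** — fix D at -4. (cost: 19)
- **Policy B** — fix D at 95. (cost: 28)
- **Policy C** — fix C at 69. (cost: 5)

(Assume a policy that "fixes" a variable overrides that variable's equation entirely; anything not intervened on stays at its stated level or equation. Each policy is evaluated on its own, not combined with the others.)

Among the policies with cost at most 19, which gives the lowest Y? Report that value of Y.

404

Policy A (D := -4):
  L = 85
  C = 25
  D = -4
  Y = 43 + 6·85 − 5·25 + 6·(-4) = 404
Policy C (C := 69):
  L = 85
  C = 69
  D = 130 + 3·85 + 2·69 = 523
  Y = 43 + 6·85 − 5·69 + 6·523 = 3346
Comparing — Policy A: Y=404, Policy C: Y=3346. Lowest is 404 (Policy A).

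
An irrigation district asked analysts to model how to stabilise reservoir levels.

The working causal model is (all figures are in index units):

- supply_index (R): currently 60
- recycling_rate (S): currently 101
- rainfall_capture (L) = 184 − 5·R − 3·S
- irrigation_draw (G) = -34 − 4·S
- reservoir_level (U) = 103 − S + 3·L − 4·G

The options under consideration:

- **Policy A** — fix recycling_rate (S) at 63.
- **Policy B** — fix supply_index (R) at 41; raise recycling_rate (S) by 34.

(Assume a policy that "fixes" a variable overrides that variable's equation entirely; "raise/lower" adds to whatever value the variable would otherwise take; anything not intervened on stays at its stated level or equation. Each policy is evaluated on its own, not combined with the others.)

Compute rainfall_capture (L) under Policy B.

-426

Policy B (R := 41, S + 34):
  R = 41
  S = 101 + 34 = 135
  L = 184 − 5·41 − 3·135 = -426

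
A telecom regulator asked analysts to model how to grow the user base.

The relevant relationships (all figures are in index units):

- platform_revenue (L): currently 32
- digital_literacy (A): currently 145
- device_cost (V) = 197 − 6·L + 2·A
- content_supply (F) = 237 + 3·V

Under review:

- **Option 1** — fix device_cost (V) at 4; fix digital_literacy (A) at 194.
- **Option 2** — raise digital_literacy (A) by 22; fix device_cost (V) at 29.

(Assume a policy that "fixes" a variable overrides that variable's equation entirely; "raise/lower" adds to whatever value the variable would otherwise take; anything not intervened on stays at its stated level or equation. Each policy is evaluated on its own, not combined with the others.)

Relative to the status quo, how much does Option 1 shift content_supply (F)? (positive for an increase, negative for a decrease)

-873

Baseline:
  L = 32
  A = 145
  V = 197 − 6·32 + 2·145 = 295
  F = 237 + 3·295 = 1122
Option 1 (V := 4, A := 194):
  L = 32
  A = 194
  V = 4
  F = 237 + 3·4 = 249
Change in F: 249 − 1122 = -873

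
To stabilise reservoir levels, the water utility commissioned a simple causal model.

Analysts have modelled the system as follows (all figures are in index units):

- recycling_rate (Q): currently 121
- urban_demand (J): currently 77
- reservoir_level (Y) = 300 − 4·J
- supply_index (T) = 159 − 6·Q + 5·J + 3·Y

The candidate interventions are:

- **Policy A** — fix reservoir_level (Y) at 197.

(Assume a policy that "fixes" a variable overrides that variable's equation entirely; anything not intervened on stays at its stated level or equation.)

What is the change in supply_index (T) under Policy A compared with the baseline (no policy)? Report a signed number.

615

Baseline:
  Q = 121
  J = 77
  Y = 300 − 4·77 = -8
  T = 159 − 6·121 + 5·77 + 3·(-8) = -206
Policy A (Y := 197):
  Q = 121
  J = 77
  Y = 197
  T = 159 − 6·121 + 5·77 + 3·197 = 409
Change in T: 409 − (-206) = 615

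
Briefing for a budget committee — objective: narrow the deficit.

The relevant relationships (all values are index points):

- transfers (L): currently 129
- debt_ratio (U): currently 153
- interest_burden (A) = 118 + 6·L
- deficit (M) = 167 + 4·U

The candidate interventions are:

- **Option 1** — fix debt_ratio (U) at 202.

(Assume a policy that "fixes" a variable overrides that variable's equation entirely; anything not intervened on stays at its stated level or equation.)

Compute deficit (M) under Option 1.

Option 1 (U := 202):
  U = 202
  M = 167 + 4·202 = 975

975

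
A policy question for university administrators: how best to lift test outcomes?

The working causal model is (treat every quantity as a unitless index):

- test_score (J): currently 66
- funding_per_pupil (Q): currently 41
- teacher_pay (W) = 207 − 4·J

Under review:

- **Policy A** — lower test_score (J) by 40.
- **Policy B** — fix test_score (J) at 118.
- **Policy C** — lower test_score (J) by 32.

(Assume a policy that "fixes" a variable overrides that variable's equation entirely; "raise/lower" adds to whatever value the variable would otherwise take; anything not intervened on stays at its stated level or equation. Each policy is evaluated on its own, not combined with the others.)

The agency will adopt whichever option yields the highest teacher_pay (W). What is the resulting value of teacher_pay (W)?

103

Policy A (J − 40):
  J = 66 − 40 = 26
  W = 207 − 4·26 = 103
Policy B (J := 118):
  J = 118
  W = 207 − 4·118 = -265
Policy C (J − 32):
  J = 66 − 32 = 34
  W = 207 − 4·34 = 71
Comparing — Policy A: W=103, Policy B: W=-265, Policy C: W=71. Highest is 103 (Policy A).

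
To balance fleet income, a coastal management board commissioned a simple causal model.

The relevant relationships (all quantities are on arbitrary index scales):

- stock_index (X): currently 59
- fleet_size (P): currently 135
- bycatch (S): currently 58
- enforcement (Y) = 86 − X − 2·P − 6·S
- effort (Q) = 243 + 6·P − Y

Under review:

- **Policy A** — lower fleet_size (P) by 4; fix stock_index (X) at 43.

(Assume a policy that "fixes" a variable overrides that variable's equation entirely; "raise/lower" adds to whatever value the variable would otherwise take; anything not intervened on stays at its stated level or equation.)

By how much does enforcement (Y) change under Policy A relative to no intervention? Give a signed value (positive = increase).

Baseline:
  X = 59
  P = 135
  S = 58
  Y = 86 − 59 − 2·135 − 6·58 = -591
Policy A (P − 4, X := 43):
  X = 43
  P = 135 − 4 = 131
  S = 58
  Y = 86 − 43 − 2·131 − 6·58 = -567
Change in Y: -567 − (-591) = 24

24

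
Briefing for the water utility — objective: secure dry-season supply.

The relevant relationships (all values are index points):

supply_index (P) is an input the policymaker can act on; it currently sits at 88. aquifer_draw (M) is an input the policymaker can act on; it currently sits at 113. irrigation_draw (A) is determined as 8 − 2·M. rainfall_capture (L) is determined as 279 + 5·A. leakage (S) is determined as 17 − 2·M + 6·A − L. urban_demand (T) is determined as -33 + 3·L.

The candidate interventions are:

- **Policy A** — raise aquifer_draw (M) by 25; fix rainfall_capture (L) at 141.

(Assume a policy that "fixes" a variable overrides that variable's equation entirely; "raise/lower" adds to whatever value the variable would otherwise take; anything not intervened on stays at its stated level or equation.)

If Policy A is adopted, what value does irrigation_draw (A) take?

-268

Policy A (M + 25, L := 141):
  M = 113 + 25 = 138
  A = 8 − 2·138 = -268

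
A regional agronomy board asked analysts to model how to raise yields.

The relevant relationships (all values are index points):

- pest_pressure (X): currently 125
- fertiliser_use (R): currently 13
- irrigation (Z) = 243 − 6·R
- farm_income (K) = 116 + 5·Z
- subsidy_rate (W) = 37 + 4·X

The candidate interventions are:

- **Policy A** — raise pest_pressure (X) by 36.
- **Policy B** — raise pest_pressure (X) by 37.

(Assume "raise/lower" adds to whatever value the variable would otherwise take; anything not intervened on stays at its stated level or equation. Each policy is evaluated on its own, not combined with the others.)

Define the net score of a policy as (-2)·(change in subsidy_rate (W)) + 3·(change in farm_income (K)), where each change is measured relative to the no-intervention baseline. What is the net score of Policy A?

Baseline:
  X = 125
  R = 13
  Z = 243 − 6·13 = 165
  K = 116 + 5·165 = 941
  W = 37 + 4·125 = 537
Policy A (X + 36):
  X = 125 + 36 = 161
  R = 13
  Z = 243 − 6·13 = 165
  K = 116 + 5·165 = 941
  W = 37 + 4·161 = 681
ΔW = 681 − 537 = 144; ΔK = 941 − 941 = 0
Score = (-2)·144 + 3·0 = -288

-288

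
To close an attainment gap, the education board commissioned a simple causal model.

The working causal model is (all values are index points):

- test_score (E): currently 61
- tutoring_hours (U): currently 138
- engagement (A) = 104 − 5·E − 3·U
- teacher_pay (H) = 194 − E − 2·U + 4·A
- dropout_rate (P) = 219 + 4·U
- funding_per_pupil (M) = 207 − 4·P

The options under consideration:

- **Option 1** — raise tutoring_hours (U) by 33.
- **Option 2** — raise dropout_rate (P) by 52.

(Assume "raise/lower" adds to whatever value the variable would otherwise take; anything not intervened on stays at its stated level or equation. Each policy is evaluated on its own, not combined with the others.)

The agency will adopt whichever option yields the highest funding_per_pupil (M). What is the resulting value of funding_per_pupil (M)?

-3085

Option 1 (U + 33):
  U = 138 + 33 = 171
  P = 219 + 4·171 = 903
  M = 207 − 4·903 = -3405
Option 2 (P + 52):
  U = 138
  P = 219 + 4·138 (+52 from intervention) = 823
  M = 207 − 4·823 = -3085
Comparing — Option 1: M=-3405, Option 2: M=-3085. Highest is -3085 (Option 2).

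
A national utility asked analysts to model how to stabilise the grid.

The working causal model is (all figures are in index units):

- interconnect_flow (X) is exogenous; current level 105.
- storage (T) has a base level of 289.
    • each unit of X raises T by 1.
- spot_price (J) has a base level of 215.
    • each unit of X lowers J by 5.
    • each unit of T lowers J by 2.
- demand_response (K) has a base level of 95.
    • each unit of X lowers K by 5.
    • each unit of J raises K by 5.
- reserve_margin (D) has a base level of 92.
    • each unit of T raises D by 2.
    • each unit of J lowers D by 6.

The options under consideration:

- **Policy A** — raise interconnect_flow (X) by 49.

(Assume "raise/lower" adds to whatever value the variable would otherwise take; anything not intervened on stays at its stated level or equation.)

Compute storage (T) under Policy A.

Policy A (X + 49):
  X = 105 + 49 = 154
  T = 289 + 154 = 443

443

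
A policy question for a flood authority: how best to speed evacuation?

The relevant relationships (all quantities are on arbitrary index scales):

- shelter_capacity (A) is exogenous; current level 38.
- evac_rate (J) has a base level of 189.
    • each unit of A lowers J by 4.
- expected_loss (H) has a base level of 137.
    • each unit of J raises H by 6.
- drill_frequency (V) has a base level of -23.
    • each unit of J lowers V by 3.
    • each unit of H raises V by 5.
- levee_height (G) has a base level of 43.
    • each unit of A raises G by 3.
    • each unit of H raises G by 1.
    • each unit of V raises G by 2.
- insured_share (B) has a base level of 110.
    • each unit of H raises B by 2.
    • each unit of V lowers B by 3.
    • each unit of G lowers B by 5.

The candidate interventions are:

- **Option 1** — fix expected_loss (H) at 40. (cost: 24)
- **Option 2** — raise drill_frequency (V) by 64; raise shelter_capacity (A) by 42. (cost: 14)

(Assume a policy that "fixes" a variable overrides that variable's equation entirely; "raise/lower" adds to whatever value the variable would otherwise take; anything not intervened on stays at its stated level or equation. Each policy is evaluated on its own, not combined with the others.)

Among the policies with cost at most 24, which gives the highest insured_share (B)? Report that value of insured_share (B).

Option 1 (H := 40):
  A = 38
  J = 189 − 4·38 = 37
  H = 40
  V = -23 − 3·37 + 5·40 = 66
  G = 43 + 3·38 + 40 + 2·66 = 329
  B = 110 + 2·40 − 3·66 − 5·329 = -1653
Option 2 (V + 64, A + 42):
  A = 38 + 42 = 80
  J = 189 − 4·80 = -131
  H = 137 + 6·(-131) = -649
  V = -23 − 3·(-131) + 5·(-649) (+64 from intervention) = -2811
  G = 43 + 3·80 + (-649) + 2·(-2811) = -5988
  B = 110 + 2·(-649) − 3·(-2811) − 5·(-5988) = 37185
Comparing — Option 1: B=-1653, Option 2: B=37185. Highest is 37185 (Option 2).

37185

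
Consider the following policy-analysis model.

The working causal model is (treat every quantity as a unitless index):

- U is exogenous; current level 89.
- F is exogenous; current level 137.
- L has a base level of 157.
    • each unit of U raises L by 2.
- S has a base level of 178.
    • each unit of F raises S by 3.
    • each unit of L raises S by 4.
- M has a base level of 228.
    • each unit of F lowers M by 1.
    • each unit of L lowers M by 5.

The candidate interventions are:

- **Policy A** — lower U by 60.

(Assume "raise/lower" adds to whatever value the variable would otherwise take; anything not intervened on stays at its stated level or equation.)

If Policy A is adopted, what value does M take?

Policy A (U − 60):
  U = 89 − 60 = 29
  F = 137
  L = 157 + 2·29 = 215
  M = 228 − 137 − 5·215 = -984

-984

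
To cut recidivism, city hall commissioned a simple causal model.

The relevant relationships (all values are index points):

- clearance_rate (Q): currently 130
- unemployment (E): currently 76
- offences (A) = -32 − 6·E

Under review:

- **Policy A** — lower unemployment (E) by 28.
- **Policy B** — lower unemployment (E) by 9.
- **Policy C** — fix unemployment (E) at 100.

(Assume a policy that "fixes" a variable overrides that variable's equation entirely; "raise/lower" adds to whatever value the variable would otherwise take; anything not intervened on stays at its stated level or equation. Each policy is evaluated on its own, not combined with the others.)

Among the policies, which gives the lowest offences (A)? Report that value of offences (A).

-632

Policy A (E − 28):
  E = 76 − 28 = 48
  A = -32 − 6·48 = -320
Policy B (E − 9):
  E = 76 − 9 = 67
  A = -32 − 6·67 = -434
Policy C (E := 100):
  E = 100
  A = -32 − 6·100 = -632
Comparing — Policy A: A=-320, Policy B: A=-434, Policy C: A=-632. Lowest is -632 (Policy C).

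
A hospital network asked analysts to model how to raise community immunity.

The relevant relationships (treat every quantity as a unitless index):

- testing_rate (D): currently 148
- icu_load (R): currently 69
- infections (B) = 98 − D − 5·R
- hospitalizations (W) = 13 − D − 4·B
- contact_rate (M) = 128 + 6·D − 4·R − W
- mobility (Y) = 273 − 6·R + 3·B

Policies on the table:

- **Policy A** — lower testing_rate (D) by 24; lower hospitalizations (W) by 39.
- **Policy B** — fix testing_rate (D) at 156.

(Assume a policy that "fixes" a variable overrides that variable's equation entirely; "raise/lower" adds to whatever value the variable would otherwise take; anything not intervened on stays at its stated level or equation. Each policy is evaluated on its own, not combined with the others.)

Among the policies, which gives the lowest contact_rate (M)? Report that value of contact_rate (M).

-738

Policy A (D − 24, W − 39):
  D = 148 − 24 = 124
  R = 69
  B = 98 − 124 − 5·69 = -371
  W = 13 − 124 − 4·(-371) (−39 from intervention) = 1334
  M = 128 + 6·124 − 4·69 − 1334 = -738
Policy B (D := 156):
  D = 156
  R = 69
  B = 98 − 156 − 5·69 = -403
  W = 13 − 156 − 4·(-403) = 1469
  M = 128 + 6·156 − 4·69 − 1469 = -681
Comparing — Policy A: M=-738, Policy B: M=-681. Lowest is -738 (Policy A).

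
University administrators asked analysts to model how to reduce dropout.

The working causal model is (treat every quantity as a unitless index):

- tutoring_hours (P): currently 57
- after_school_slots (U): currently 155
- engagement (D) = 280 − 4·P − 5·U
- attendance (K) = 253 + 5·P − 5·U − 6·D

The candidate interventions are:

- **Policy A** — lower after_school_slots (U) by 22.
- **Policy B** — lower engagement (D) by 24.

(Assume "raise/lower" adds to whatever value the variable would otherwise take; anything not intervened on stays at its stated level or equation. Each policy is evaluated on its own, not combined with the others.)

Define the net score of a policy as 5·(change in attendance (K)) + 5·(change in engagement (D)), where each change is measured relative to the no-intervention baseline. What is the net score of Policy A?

Baseline:
  P = 57
  U = 155
  D = 280 − 4·57 − 5·155 = -723
  K = 253 + 5·57 − 5·155 − 6·(-723) = 4101
Policy A (U − 22):
  P = 57
  U = 155 − 22 = 133
  D = 280 − 4·57 − 5·133 = -613
  K = 253 + 5·57 − 5·133 − 6·(-613) = 3551
ΔK = 3551 − 4101 = -550; ΔD = -613 − (-723) = 110
Score = 5·(-550) + 5·110 = -2200

-2200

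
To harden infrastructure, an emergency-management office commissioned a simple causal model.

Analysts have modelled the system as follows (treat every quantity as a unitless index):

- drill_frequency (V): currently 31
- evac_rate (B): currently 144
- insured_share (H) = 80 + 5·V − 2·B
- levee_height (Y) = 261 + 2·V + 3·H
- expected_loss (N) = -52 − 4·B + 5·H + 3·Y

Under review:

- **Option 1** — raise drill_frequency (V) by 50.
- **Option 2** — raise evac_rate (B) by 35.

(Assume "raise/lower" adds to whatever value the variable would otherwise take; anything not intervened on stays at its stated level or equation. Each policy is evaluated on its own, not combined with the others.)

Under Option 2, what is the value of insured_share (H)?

-123

Option 2 (B + 35):
  V = 31
  B = 144 + 35 = 179
  H = 80 + 5·31 − 2·179 = -123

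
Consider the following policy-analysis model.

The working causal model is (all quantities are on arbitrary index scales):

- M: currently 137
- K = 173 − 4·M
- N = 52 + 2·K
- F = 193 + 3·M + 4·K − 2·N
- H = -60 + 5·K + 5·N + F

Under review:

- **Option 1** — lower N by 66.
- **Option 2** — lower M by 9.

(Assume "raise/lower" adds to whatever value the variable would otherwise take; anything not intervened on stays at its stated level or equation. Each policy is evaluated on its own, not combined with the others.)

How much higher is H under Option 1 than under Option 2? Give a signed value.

Option 1 (N − 66):
  M = 137
  K = 173 − 4·137 = -375
  N = 52 + 2·(-375) (−66 from intervention) = -764
  F = 193 + 3·137 + 4·(-375) − 2·(-764) = 632
  H = -60 + 5·(-375) + 5·(-764) + 632 = -5123
Option 2 (M − 9):
  M = 137 − 9 = 128
  K = 173 − 4·128 = -339
  N = 52 + 2·(-339) = -626
  F = 193 + 3·128 + 4·(-339) − 2·(-626) = 473
  H = -60 + 5·(-339) + 5·(-626) + 473 = -4412
H: -5123 − (-4412) = -711

-711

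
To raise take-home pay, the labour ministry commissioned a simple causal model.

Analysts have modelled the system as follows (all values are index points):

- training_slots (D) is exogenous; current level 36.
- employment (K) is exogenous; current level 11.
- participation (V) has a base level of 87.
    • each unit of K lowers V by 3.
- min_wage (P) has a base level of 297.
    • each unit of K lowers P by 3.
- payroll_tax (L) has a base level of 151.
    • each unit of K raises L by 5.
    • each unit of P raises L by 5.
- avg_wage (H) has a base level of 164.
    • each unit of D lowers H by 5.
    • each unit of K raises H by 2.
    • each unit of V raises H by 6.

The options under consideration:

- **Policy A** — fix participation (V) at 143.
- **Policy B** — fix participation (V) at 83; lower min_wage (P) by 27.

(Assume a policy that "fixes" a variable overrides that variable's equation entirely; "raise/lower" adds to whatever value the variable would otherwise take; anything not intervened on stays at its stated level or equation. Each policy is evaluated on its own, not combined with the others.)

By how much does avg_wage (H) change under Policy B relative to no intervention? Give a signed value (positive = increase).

Baseline:
  D = 36
  K = 11
  V = 87 − 3·11 = 54
  H = 164 − 5·36 + 2·11 + 6·54 = 330
Policy B (V := 83, P − 27):
  D = 36
  K = 11
  V = 83
  H = 164 − 5·36 + 2·11 + 6·83 = 504
Change in H: 504 − 330 = 174

174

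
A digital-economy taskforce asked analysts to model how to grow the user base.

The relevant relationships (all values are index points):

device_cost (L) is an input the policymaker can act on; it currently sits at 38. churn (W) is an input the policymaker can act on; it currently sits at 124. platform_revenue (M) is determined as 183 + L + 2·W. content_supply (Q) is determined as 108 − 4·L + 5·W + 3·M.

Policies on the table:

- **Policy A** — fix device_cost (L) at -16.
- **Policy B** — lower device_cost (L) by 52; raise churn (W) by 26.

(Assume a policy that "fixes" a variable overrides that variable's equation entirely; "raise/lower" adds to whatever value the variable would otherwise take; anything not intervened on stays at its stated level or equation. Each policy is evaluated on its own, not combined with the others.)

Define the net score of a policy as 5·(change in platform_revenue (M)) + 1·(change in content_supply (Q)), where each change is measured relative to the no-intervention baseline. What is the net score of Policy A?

-216

Baseline:
  L = 38
  W = 124
  M = 183 + 38 + 2·124 = 469
  Q = 108 − 4·38 + 5·124 + 3·469 = 1983
Policy A (L := -16):
  L = -16
  W = 124
  M = 183 + (-16) + 2·124 = 415
  Q = 108 − 4·(-16) + 5·124 + 3·415 = 2037
ΔM = 415 − 469 = -54; ΔQ = 2037 − 1983 = 54
Score = 5·(-54) + 1·54 = -216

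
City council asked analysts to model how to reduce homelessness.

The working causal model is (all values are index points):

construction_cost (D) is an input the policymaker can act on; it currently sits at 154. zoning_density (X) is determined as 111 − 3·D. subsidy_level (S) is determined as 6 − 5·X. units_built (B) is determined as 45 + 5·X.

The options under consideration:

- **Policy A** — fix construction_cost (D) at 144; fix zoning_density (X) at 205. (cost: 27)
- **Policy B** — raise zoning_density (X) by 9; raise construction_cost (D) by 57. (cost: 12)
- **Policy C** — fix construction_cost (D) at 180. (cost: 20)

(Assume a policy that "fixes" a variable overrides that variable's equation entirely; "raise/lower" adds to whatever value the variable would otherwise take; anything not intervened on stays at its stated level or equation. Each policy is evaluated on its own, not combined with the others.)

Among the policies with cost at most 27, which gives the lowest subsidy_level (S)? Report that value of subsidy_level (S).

-1019

Policy A (D := 144, X := 205):
  D = 144
  X = 205
  S = 6 − 5·205 = -1019
Policy B (X + 9, D + 57):
  D = 154 + 57 = 211
  X = 111 − 3·211 (+9 from intervention) = -513
  S = 6 − 5·(-513) = 2571
Policy C (D := 180):
  D = 180
  X = 111 − 3·180 = -429
  S = 6 − 5·(-429) = 2151
Comparing — Policy A: S=-1019, Policy B: S=2571, Policy C: S=2151. Lowest is -1019 (Policy A).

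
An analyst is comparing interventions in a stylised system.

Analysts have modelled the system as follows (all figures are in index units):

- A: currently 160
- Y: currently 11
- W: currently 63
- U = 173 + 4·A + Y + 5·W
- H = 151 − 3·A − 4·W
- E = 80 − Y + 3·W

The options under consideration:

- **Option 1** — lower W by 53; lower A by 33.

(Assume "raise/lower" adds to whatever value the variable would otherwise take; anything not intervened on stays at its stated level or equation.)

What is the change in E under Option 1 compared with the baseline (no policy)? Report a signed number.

Baseline:
  Y = 11
  W = 63
  E = 80 − 11 + 3·63 = 258
Option 1 (W − 53, A − 33):
  Y = 11
  W = 63 − 53 = 10
  E = 80 − 11 + 3·10 = 99
Change in E: 99 − 258 = -159

-159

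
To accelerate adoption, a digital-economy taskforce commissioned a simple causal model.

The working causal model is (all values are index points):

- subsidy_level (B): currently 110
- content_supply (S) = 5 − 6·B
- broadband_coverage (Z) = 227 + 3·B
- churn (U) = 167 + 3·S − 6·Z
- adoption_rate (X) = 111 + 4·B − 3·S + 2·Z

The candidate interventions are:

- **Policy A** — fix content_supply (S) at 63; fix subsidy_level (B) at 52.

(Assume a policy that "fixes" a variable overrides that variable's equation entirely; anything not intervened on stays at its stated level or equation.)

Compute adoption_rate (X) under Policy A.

896

Policy A (S := 63, B := 52):
  B = 52
  S = 63
  Z = 227 + 3·52 = 383
  X = 111 + 4·52 − 3·63 + 2·383 = 896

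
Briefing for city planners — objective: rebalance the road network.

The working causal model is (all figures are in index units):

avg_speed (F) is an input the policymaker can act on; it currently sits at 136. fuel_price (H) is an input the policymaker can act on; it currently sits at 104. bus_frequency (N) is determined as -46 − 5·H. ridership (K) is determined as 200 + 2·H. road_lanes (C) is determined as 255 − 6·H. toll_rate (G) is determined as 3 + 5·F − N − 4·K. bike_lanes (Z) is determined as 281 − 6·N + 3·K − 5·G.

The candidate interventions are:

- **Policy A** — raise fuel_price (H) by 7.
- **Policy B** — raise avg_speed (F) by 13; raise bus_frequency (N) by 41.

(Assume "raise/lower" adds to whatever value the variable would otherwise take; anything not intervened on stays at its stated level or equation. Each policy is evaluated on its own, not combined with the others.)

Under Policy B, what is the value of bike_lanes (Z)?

Policy B (F + 13, N + 41):
  F = 136 + 13 = 149
  H = 104
  N = -46 − 5·104 (+41 from intervention) = -525
  K = 200 + 2·104 = 408
  G = 3 + 5·149 − (-525) − 4·408 = -359
  Z = 281 − 6·(-525) + 3·408 − 5·(-359) = 6450

6450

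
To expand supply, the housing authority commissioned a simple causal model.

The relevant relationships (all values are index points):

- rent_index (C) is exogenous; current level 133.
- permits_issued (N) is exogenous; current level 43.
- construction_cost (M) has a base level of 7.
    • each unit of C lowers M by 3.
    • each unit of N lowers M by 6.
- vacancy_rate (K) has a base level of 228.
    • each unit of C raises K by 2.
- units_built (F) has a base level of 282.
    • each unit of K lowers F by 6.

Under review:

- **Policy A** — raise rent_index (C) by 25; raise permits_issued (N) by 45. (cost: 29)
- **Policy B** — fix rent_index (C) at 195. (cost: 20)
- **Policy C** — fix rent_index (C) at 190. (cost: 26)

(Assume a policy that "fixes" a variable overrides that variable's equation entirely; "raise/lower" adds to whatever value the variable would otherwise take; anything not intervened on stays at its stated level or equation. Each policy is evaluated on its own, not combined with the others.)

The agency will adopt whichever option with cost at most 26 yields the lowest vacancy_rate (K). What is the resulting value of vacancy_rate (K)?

Policy B (C := 195):
  C = 195
  K = 228 + 2·195 = 618
Policy C (C := 190):
  C = 190
  K = 228 + 2·190 = 608
Comparing — Policy B: K=618, Policy C: K=608. Lowest is 608 (Policy C).

608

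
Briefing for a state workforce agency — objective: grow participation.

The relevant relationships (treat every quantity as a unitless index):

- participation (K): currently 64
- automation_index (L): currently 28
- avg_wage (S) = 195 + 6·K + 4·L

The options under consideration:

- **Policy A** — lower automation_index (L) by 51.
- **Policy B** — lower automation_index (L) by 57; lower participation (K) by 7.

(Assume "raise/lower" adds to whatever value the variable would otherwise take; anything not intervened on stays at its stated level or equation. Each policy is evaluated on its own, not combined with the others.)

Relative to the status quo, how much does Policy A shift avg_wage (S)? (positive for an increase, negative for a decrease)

Baseline:
  K = 64
  L = 28
  S = 195 + 6·64 + 4·28 = 691
Policy A (L − 51):
  K = 64
  L = 28 − 51 = -23
  S = 195 + 6·64 + 4·(-23) = 487
Change in S: 487 − 691 = -204

-204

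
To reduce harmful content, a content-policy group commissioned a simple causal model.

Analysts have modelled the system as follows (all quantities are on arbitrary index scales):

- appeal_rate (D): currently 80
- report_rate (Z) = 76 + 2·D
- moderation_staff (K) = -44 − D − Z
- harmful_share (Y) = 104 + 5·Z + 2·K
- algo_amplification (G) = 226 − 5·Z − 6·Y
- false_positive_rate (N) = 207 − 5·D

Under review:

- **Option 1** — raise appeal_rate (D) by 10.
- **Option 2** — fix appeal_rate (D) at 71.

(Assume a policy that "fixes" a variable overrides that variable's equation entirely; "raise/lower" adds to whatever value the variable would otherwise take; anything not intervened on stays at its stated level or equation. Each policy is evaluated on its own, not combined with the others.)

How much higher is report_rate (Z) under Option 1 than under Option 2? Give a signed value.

Option 1 (D + 10):
  D = 80 + 10 = 90
  Z = 76 + 2·90 = 256
Option 2 (D := 71):
  D = 71
  Z = 76 + 2·71 = 218
Z: 256 − 218 = 38

38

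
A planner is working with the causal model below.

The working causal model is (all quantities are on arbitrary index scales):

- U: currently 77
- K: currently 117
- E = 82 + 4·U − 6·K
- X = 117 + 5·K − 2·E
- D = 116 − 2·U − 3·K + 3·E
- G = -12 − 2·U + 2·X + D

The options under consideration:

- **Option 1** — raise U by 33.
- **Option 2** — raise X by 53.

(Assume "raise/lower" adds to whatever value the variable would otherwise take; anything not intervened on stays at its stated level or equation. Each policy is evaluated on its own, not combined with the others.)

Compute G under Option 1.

Option 1 (U + 33):
  U = 77 + 33 = 110
  K = 117
  E = 82 + 4·110 − 6·117 = -180
  X = 117 + 5·117 − 2·(-180) = 1062
  D = 116 − 2·110 − 3·117 + 3·(-180) = -995
  G = -12 − 2·110 + 2·1062 + (-995) = 897

897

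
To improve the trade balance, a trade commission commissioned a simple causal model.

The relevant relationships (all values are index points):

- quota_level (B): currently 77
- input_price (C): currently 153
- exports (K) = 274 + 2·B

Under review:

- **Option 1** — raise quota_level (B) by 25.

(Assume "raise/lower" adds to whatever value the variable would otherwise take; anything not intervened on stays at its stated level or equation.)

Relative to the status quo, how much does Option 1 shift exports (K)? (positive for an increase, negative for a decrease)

50

Baseline:
  B = 77
  K = 274 + 2·77 = 428
Option 1 (B + 25):
  B = 77 + 25 = 102
  K = 274 + 2·102 = 478
Change in K: 478 − 428 = 50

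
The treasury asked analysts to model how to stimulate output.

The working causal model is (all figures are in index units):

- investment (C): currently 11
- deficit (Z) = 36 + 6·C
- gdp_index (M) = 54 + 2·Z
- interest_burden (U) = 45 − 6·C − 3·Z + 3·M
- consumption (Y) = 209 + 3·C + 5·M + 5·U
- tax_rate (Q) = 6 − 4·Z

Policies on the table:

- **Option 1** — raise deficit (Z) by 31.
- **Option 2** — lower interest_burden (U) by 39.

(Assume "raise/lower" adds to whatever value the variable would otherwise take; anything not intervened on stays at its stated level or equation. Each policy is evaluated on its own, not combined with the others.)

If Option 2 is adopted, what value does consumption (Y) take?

3572

Option 2 (U − 39):
  C = 11
  Z = 36 + 6·11 = 102
  M = 54 + 2·102 = 258
  U = 45 − 6·11 − 3·102 + 3·258 (−39 from intervention) = 408
  Y = 209 + 3·11 + 5·258 + 5·408 = 3572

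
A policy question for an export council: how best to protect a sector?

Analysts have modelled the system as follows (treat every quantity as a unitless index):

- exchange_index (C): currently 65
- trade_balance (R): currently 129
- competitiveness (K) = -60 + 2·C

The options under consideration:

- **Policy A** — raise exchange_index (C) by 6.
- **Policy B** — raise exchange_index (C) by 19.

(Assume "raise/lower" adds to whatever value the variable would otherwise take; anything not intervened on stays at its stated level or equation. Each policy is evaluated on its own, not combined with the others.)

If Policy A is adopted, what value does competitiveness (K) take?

Policy A (C + 6):
  C = 65 + 6 = 71
  K = -60 + 2·71 = 82

82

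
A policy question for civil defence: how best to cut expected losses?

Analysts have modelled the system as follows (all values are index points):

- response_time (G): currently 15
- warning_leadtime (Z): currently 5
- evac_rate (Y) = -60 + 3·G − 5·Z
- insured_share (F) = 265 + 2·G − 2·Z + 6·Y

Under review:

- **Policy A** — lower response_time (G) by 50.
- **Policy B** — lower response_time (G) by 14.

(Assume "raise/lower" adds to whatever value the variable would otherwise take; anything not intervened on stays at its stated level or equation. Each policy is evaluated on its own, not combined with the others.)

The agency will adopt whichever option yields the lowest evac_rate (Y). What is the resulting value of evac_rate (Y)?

Policy A (G − 50):
  G = 15 − 50 = -35
  Z = 5
  Y = -60 + 3·(-35) − 5·5 = -190
Policy B (G − 14):
  G = 15 − 14 = 1
  Z = 5
  Y = -60 + 3·1 − 5·5 = -82
Comparing — Policy A: Y=-190, Policy B: Y=-82. Lowest is -190 (Policy A).

-190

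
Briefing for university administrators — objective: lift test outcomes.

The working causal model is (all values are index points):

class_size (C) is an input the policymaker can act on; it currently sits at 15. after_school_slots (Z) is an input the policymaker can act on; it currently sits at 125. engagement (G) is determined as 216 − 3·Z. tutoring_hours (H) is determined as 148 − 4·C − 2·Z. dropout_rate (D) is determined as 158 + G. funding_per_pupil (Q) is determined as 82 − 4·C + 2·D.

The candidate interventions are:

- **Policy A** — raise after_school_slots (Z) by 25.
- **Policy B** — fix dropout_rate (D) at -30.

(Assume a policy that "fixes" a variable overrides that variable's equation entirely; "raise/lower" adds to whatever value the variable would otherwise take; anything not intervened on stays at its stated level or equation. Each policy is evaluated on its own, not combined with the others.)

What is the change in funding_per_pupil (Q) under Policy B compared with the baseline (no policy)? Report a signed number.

-58

Baseline:
  C = 15
  Z = 125
  G = 216 − 3·125 = -159
  D = 158 + (-159) = -1
  Q = 82 − 4·15 + 2·(-1) = 20
Policy B (D := -30):
  C = 15
  Z = 125
  G = 216 − 3·125 = -159
  D = -30
  Q = 82 − 4·15 + 2·(-30) = -38
Change in Q: -38 − 20 = -58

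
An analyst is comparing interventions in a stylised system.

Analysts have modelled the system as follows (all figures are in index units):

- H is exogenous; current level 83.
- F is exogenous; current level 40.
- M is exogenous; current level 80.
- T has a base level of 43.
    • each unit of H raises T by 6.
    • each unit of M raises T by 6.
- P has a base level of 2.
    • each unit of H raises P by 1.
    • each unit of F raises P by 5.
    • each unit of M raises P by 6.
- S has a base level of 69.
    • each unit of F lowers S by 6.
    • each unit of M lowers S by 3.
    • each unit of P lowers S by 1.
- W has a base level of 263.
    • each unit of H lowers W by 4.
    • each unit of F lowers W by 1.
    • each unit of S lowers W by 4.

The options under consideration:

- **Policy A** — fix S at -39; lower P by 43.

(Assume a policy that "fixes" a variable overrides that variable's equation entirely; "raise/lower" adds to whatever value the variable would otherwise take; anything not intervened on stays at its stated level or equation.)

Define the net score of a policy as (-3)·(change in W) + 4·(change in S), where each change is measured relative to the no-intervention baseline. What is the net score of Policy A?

18192

Baseline:
  H = 83
  F = 40
  M = 80
  P = 2 + 83 + 5·40 + 6·80 = 765
  S = 69 − 6·40 − 3·80 − 765 = -1176
  W = 263 − 4·83 − 40 − 4·(-1176) = 4595
Policy A (S := -39, P − 43):
  H = 83
  F = 40
  M = 80
  P = 2 + 83 + 5·40 + 6·80 (−43 from intervention) = 722
  S = -39
  W = 263 − 4·83 − 40 − 4·(-39) = 47
ΔW = 47 − 4595 = -4548; ΔS = -39 − (-1176) = 1137
Score = (-3)·(-4548) + 4·1137 = 18192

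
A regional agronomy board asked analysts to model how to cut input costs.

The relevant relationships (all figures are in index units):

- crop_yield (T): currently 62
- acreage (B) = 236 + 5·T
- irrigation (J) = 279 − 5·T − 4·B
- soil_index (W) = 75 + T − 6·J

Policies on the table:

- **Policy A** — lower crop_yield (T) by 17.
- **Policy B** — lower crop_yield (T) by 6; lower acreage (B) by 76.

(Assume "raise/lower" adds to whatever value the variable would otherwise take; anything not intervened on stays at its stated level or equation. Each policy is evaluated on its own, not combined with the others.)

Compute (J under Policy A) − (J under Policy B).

Policy A (T − 17):
  T = 62 − 17 = 45
  B = 236 + 5·45 = 461
  J = 279 − 5·45 − 4·461 = -1790
Policy B (T − 6, B − 76):
  T = 62 − 6 = 56
  B = 236 + 5·56 (−76 from intervention) = 440
  J = 279 − 5·56 − 4·440 = -1761
J: -1790 − (-1761) = -29

-29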